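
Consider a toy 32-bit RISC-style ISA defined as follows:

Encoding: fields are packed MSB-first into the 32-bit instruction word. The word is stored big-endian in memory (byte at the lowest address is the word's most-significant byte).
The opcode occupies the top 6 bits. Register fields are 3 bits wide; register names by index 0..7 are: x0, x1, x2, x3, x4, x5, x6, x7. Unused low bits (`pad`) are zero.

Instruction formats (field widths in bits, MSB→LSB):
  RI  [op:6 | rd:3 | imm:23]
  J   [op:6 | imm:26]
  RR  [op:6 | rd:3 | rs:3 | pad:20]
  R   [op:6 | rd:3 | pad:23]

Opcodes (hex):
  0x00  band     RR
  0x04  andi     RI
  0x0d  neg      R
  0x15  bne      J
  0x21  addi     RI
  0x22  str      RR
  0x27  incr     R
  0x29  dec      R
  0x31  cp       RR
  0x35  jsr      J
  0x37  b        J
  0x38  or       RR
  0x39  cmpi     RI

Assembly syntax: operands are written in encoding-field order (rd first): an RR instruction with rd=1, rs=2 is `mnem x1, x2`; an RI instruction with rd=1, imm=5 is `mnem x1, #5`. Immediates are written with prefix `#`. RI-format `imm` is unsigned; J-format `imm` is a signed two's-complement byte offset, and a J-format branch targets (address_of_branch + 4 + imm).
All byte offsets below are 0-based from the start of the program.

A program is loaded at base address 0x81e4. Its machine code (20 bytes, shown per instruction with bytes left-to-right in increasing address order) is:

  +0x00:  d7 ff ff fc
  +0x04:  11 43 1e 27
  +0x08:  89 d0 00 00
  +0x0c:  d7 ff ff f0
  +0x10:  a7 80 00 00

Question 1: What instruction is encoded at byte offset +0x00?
[00] d7 ff ff fc → 0xd7fffffc
  op=0xd7fffffc>>26=0x35 ⇒ jsr (J)
  imm: (w>>0)&0x3ffffff=0x3fffffc (s26→-4) → #-4

jsr #-4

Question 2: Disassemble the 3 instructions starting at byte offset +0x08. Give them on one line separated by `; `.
str x3, x5; jsr #-16; dec x7

off 0x08: read 89 d0 00 00 as big → 0x89d00000
  opcode bits[31:26]=0x22: str/RR
  rd@[25:23]=0x3 ⇒ x3
  rs@[22:20]=0x5 ⇒ x5
off 0x0c: read d7 ff ff f0 as big → 0xd7fffff0
  opcode bits[31:26]=0x35: jsr/J
  imm@[25:0]=0x3fffff0 (s26→-16) ⇒ #-16
off 0x10: read a7 80 00 00 as big → 0xa7800000
  opcode bits[31:26]=0x29: dec/R
  rd@[25:23]=0x7 ⇒ x7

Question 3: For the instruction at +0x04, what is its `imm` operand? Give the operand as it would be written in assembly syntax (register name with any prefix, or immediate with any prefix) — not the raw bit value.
[04] 11 43 1e 27 → 0x11431e27
  opcode bits[31:26]=0x4: andi/RI
  rd@[25:23]=0x2 ⇒ x2
  imm@[22:0]=0x431e27 ⇒ #4398631

#4398631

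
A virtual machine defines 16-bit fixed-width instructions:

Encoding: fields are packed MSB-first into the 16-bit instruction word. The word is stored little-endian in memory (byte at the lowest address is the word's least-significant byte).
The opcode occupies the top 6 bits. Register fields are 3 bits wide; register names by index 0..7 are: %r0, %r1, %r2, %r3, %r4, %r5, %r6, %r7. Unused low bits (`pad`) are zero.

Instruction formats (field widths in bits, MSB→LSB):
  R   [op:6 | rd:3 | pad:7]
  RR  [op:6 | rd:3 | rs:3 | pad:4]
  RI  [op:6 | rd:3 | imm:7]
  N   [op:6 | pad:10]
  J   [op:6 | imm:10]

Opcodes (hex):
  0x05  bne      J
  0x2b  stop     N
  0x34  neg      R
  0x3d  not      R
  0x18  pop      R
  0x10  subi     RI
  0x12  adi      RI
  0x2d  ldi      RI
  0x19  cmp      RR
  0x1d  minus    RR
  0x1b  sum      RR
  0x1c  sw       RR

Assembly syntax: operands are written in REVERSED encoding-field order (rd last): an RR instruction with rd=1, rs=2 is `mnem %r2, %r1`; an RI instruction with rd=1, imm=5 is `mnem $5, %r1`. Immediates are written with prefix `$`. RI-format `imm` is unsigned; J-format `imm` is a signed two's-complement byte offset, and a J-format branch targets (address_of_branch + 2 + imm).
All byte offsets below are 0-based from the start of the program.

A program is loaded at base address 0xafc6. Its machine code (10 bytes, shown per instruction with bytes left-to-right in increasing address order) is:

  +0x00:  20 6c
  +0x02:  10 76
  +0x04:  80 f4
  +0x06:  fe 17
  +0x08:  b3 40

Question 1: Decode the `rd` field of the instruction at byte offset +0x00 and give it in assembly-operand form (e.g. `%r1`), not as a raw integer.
%r0

+0x00: 20 6c ⇒ word 0x6c20 (little)
  top 6b → 0x1b → sum [RR]
  rd: (w>>7)&0x7=0x0 → %r0
  rs: (w>>4)&0x7=0x2 → %r2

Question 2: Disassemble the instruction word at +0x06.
[06] fe 17 → 0x17fe
  op=0x17fe>>10=0x5 ⇒ bne (J)
  [9:0] imm=1022 (s10→-2) = $-2

bne $-2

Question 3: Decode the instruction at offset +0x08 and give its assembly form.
subi $51, %r1

+0x08: b3 40 ⇒ word 0x40b3 (little)
  opcode bits[15:10]=0x10: subi/RI
  rd: (w>>7)&0x7=0x1 → %r1
  imm: (w>>0)&0x7f=0x33 → $51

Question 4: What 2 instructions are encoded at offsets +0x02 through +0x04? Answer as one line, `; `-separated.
@+02  little-endian(10 76) = 0x7610
  opcode bits[15:10]=0x1d: minus/RR
  rd: (w>>7)&0x7=0x4 → %r4
  rs: (w>>4)&0x7=0x1 → %r1
@+04  little-endian(80 f4) = 0xf480
  opcode bits[15:10]=0x3d: not/R
  rd: (w>>7)&0x7=0x1 → %r1

minus %r1, %r4; not %r1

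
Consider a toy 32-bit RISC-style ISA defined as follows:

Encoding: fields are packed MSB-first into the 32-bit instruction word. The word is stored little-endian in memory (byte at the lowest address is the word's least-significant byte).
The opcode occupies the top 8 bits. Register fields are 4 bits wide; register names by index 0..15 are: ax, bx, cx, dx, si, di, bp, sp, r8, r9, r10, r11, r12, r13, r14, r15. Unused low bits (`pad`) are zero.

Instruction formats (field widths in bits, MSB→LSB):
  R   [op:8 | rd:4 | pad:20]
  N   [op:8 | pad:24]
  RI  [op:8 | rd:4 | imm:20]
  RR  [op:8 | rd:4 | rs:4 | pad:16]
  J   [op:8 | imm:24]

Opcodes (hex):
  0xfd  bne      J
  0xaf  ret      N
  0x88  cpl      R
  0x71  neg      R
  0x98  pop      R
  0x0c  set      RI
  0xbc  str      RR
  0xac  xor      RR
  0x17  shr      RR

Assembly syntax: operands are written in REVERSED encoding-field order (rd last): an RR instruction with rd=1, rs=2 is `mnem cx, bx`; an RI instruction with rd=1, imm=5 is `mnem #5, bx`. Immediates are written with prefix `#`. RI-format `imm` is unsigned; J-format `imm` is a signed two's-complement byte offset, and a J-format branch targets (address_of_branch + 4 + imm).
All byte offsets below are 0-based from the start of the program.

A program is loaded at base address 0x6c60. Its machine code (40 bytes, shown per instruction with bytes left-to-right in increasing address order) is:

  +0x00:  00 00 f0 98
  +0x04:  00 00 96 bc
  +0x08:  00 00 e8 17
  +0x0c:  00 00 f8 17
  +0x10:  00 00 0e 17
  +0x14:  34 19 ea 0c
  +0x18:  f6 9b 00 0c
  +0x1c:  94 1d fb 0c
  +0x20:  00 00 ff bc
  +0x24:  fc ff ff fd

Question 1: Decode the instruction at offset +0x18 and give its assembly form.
set #39926, ax

+0x18: f6 9b 00 0c ⇒ word 0x0c009bf6 (little)
  top 8b → 0xc → set [RI]
  [23:20] rd=0 = ax
  [19:0] imm=39926 = #39926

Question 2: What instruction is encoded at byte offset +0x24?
off 0x24: read fc ff ff fd as little → 0xfdfffffc
  top 8b → 0xfd → bne [J]
  imm@[23:0]=0xfffffc (s24→-4) ⇒ #-4

bne #-4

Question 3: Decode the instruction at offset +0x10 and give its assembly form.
off 0x10: read 00 00 0e 17 as little → 0x170e0000
  top 8b → 0x17 → shr [RR]
  rd@[23:20]=0x0 ⇒ ax
  rs@[19:16]=0xe ⇒ r14

shr r14, ax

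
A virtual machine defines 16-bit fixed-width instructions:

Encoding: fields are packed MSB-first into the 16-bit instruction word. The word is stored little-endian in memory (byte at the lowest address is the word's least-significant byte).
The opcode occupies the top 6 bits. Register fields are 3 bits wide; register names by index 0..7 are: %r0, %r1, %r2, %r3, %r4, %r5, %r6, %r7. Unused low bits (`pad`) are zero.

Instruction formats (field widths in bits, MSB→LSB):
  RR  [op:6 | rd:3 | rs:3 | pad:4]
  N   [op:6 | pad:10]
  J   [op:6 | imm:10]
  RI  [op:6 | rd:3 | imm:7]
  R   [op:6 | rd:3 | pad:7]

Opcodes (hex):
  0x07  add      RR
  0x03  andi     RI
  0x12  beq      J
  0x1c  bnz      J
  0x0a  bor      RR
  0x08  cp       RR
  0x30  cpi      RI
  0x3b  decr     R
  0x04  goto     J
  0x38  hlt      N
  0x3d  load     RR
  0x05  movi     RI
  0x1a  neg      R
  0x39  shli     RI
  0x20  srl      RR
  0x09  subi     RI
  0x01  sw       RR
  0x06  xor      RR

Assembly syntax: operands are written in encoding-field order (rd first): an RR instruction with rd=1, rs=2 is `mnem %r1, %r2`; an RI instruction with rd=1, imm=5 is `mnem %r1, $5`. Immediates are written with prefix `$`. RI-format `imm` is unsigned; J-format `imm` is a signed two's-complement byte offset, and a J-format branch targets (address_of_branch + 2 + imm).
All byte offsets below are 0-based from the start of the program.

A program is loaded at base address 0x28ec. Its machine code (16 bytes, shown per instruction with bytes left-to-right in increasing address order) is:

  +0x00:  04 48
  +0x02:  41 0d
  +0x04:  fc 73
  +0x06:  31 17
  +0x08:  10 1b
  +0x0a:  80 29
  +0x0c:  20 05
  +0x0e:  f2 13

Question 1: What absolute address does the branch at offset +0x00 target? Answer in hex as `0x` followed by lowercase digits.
[00] 04 48 → 0x4804
  opcode bits[15:10]=0x12: beq/J
  imm: (w>>0)&0x3ff=0x4 → $4
  target = base 0x28ec + off 0x00 + 2 + imm 4 = 0x28f2

0x28f2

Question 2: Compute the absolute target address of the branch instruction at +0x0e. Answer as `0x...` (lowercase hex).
@+0e  little-endian(f2 13) = 0x13f2
  op=0x13f2>>10=0x4 ⇒ goto (J)
  imm@[9:0]=0x3f2 (s10→-14) ⇒ $-14
  target = base 0x28ec + off 0x0e + 2 + imm -14 = 0x28ee

0x28ee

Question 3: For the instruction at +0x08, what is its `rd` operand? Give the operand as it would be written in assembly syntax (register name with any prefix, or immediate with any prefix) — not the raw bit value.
%r6

[08] 10 1b → 0x1b10
  opcode bits[15:10]=0x6: xor/RR
  rd: (w>>7)&0x7=0x6 → %r6
  rs: (w>>4)&0x7=0x1 → %r1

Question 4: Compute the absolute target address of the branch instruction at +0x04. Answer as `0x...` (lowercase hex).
0x28ee

[04] fc 73 → 0x73fc
  opcode bits[15:10]=0x1c: bnz/J
  [9:0] imm=1020 (s10→-4) = $-4
  target = base 0x28ec + off 0x04 + 2 + imm -4 = 0x28ee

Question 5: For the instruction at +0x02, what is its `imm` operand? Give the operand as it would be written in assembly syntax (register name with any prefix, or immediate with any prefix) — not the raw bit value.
$65

off 0x02: read 41 0d as little → 0x0d41
  opcode bits[15:10]=0x3: andi/RI
  [9:7] rd=2 = %r2
  [6:0] imm=65 = $65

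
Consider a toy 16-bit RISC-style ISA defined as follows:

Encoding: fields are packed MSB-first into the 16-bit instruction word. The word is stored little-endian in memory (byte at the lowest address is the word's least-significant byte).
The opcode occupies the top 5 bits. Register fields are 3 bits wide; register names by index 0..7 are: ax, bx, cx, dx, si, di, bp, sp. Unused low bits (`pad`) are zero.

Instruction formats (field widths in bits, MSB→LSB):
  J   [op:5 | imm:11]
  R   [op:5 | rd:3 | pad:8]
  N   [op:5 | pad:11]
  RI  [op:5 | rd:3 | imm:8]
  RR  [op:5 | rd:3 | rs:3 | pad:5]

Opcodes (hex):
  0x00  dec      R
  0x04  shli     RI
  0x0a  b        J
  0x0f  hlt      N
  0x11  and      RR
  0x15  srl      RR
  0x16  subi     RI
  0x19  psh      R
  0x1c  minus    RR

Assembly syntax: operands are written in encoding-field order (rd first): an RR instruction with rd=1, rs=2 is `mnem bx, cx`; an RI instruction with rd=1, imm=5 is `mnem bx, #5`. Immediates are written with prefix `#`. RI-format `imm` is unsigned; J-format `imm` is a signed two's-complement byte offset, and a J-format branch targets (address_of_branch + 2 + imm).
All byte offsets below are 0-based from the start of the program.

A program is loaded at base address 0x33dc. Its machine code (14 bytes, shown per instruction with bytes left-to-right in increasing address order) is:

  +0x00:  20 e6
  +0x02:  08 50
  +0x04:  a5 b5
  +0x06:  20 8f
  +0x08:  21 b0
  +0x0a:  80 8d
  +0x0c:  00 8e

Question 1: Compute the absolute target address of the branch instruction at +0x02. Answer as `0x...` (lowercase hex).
off 0x02: read 08 50 as little → 0x5008
  opcode bits[15:11]=0xa: b/J
  imm: (w>>0)&0x7ff=0x8 → #8
  target = base 0x33dc + off 0x02 + 2 + imm 8 = 0x33e8

0x33e8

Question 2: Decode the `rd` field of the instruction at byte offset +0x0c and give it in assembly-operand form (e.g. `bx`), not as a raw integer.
@+0c  little-endian(00 8e) = 0x8e00
  opcode bits[15:11]=0x11: and/RR
  [10:8] rd=6 = bp
  [7:5] rs=0 = ax

bp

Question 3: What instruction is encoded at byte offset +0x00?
@+00  little-endian(20 e6) = 0xe620
  top 5b → 0x1c → minus [RR]
  rd@[10:8]=0x6 ⇒ bp
  rs@[7:5]=0x1 ⇒ bx

minus bp, bx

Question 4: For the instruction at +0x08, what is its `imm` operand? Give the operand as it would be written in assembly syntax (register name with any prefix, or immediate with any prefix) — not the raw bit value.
@+08  little-endian(21 b0) = 0xb021
  opcode bits[15:11]=0x16: subi/RI
  rd: (w>>8)&0x7=0x0 → ax
  imm: (w>>0)&0xff=0x21 → #33

#33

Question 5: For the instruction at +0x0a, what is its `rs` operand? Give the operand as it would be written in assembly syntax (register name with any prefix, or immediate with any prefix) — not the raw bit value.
si

+0x0a: 80 8d ⇒ word 0x8d80 (little)
  op=0x8d80>>11=0x11 ⇒ and (RR)
  rd@[10:8]=0x5 ⇒ di
  rs@[7:5]=0x4 ⇒ si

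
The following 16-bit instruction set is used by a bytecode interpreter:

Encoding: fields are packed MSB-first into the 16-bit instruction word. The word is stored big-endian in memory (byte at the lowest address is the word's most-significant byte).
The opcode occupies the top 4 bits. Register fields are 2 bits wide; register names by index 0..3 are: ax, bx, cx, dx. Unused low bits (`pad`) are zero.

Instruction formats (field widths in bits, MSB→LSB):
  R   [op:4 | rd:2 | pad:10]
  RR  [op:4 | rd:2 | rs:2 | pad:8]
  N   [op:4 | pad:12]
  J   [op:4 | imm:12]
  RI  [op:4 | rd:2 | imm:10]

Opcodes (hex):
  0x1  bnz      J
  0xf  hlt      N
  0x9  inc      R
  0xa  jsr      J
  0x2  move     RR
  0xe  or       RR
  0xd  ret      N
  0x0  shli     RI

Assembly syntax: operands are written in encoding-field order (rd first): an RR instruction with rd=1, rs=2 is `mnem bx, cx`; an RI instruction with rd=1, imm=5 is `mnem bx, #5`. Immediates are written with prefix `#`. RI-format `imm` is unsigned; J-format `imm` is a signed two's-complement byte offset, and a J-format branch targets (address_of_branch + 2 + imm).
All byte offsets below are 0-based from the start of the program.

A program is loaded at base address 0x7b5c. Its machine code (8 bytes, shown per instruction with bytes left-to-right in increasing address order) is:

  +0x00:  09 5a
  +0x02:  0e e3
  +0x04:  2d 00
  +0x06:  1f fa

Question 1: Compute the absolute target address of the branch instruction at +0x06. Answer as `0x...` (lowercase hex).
0x7b5e

@+06  big-endian(1f fa) = 0x1ffa
  top 4b → 0x1 → bnz [J]
  [11:0] imm=4090 (s12→-6) = #-6
  target = base 0x7b5c + off 0x06 + 2 + imm -6 = 0x7b5e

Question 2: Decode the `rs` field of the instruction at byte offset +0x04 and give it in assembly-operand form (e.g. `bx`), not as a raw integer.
off 0x04: read 2d 00 as big → 0x2d00
  top 4b → 0x2 → move [RR]
  rd: (w>>10)&0x3=0x3 → dx
  rs: (w>>8)&0x3=0x1 → bx

bx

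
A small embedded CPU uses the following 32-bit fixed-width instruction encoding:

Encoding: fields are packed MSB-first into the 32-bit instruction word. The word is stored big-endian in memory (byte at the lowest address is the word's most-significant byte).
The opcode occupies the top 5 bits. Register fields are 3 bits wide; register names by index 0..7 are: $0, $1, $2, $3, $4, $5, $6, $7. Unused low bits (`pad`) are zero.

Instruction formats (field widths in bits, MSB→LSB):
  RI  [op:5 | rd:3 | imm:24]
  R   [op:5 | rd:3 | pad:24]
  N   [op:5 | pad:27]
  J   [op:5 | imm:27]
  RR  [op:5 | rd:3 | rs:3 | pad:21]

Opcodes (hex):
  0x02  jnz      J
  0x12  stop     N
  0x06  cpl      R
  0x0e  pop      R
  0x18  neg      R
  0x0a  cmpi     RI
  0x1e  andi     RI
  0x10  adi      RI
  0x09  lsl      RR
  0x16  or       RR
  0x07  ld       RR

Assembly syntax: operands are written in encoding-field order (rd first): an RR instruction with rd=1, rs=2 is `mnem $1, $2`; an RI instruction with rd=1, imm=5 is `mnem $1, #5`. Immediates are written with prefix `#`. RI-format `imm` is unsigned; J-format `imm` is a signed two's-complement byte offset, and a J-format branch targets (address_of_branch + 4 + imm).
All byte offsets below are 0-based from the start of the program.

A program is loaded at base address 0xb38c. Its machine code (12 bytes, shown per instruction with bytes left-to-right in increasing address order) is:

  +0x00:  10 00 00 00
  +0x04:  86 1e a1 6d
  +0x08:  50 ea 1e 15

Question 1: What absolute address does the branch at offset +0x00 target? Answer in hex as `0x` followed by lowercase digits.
0xb390

[00] 10 00 00 00 → 0x10000000
  op=0x10000000>>27=0x2 ⇒ jnz (J)
  [26:0] imm=0 = #0
  target = base 0xb38c + off 0x00 + 4 + imm 0 = 0xb390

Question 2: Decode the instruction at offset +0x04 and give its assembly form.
adi $6, #2007405

off 0x04: read 86 1e a1 6d as big → 0x861ea16d
  op=0x861ea16d>>27=0x10 ⇒ adi (RI)
  rd: (w>>24)&0x7=0x6 → $6
  imm: (w>>0)&0xffffff=0x1ea16d → #2007405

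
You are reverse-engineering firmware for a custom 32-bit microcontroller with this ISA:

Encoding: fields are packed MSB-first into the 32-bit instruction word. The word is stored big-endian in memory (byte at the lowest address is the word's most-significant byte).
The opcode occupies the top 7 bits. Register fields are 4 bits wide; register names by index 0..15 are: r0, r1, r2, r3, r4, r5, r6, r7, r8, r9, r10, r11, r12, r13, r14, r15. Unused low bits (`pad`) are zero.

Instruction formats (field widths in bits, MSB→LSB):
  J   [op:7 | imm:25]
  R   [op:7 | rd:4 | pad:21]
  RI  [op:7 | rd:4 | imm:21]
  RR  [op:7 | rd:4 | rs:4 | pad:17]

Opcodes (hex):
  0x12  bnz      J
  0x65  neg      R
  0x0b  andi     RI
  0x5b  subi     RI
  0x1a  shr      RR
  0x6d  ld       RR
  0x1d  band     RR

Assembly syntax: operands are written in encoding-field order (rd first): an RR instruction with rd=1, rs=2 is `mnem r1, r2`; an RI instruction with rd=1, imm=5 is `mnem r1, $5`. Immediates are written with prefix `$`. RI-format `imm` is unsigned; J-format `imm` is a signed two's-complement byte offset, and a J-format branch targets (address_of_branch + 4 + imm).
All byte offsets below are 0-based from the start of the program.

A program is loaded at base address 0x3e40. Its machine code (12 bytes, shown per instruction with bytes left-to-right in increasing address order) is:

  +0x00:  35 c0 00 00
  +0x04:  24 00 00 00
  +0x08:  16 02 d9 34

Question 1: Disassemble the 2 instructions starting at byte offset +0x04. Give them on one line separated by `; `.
bnz $0; andi r0, $186676

[04] 24 00 00 00 → 0x24000000
  opcode bits[31:25]=0x12: bnz/J
  imm@[24:0]=0x0 ⇒ $0
[08] 16 02 d9 34 → 0x1602d934
  opcode bits[31:25]=0xb: andi/RI
  rd@[24:21]=0x0 ⇒ r0
  imm@[20:0]=0x2d934 ⇒ $186676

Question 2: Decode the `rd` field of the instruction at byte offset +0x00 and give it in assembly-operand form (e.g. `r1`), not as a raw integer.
@+00  big-endian(35 c0 00 00) = 0x35c00000
  opcode bits[31:25]=0x1a: shr/RR
  [24:21] rd=14 = r14
  [20:17] rs=0 = r0

r14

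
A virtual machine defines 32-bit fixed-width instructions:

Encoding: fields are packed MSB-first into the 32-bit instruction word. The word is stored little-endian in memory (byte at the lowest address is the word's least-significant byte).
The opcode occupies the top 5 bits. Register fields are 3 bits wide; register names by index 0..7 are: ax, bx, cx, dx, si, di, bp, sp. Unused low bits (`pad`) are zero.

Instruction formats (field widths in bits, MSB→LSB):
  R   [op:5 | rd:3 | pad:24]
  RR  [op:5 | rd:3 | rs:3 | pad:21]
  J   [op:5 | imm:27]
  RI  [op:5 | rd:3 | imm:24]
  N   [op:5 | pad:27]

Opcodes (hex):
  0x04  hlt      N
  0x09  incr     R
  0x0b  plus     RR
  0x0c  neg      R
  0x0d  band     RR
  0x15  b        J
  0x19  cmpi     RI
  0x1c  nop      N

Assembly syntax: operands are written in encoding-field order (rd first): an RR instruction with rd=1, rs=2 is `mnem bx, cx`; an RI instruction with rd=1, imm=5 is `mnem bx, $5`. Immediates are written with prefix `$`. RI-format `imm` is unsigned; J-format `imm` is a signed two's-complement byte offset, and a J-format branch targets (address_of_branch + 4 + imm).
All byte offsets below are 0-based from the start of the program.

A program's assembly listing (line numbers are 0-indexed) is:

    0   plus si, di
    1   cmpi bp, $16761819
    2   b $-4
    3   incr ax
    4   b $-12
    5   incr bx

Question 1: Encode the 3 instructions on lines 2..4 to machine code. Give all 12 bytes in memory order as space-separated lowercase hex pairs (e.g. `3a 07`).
fc ff ff af 00 00 00 48 f4 ff ff af

L2: b op=0x15:5|imm=-4:27 ⇒ 0xaffffffc ⇒ little fc ff ff af
L3: incr op=0x9:5|rd=0:3|pad=0:24 ⇒ 0x48000000 ⇒ little 00 00 00 48
L4: b op=0x15:5|imm=-12:27 ⇒ 0xaffffff4 ⇒ little f4 ff ff af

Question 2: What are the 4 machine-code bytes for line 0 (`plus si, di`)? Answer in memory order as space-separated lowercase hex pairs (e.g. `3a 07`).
00 00 a0 5c

L0: plus op=0xb:5|rd=4:3|rs=5:3|pad=0:21 ⇒ 0x5ca00000 ⇒ little 00 00 a0 5c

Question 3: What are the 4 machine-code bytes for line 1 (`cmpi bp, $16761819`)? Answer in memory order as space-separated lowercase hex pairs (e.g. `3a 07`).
1. cmpi fields op=0x19:5|rd=6:3|imm=16761819:24 → word ceffc3dbh → db c3 ff ce

db c3 ff ce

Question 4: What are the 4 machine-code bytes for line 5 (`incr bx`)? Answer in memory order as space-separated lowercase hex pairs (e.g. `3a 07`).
line 5 (incr): pack op=0x9:5|rd=1:3|pad=0:24 = 0x49000000; little→ 00 00 00 49

00 00 00 49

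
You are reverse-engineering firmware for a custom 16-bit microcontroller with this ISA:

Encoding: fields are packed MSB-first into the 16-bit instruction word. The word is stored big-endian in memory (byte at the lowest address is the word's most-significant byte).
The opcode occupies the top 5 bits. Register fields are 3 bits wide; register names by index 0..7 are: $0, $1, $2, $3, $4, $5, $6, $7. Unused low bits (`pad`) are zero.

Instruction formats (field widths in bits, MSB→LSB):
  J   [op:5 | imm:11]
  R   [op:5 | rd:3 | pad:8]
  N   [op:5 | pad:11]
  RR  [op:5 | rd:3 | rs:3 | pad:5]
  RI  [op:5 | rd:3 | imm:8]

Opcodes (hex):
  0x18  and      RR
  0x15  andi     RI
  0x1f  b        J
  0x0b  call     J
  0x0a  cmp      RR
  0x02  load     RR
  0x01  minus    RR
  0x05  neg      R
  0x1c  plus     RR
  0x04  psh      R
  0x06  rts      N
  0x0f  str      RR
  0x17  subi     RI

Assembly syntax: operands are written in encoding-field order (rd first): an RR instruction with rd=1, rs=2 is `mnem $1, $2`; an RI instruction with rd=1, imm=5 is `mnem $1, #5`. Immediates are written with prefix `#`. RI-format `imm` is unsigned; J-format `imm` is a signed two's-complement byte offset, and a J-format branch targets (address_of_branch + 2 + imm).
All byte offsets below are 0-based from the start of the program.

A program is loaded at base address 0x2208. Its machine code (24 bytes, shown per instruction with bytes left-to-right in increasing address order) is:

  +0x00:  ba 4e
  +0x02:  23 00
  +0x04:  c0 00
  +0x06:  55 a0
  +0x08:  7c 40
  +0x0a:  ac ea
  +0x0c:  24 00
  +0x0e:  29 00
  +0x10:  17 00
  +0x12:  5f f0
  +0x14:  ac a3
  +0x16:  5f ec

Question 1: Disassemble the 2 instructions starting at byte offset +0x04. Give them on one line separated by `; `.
and $0, $0; cmp $5, $5

off 0x04: read c0 00 as big → 0xc000
  top 5b → 0x18 → and [RR]
  rd: (w>>8)&0x7=0x0 → $0
  rs: (w>>5)&0x7=0x0 → $0
off 0x06: read 55 a0 as big → 0x55a0
  top 5b → 0xa → cmp [RR]
  rd: (w>>8)&0x7=0x5 → $5
  rs: (w>>5)&0x7=0x5 → $5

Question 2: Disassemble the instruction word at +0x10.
load $7, $0

off 0x10: read 17 00 as big → 0x1700
  opcode bits[15:11]=0x2: load/RR
  rd: (w>>8)&0x7=0x7 → $7
  rs: (w>>5)&0x7=0x0 → $0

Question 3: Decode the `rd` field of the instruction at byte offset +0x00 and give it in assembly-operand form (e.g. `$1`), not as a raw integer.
[00] ba 4e → 0xba4e
  top 5b → 0x17 → subi [RI]
  [10:8] rd=2 = $2
  [7:0] imm=78 = #78

$2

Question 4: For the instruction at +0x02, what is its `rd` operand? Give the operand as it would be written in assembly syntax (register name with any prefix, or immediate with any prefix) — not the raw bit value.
$3

+0x02: 23 00 ⇒ word 0x2300 (big)
  top 5b → 0x4 → psh [R]
  rd: (w>>8)&0x7=0x3 → $3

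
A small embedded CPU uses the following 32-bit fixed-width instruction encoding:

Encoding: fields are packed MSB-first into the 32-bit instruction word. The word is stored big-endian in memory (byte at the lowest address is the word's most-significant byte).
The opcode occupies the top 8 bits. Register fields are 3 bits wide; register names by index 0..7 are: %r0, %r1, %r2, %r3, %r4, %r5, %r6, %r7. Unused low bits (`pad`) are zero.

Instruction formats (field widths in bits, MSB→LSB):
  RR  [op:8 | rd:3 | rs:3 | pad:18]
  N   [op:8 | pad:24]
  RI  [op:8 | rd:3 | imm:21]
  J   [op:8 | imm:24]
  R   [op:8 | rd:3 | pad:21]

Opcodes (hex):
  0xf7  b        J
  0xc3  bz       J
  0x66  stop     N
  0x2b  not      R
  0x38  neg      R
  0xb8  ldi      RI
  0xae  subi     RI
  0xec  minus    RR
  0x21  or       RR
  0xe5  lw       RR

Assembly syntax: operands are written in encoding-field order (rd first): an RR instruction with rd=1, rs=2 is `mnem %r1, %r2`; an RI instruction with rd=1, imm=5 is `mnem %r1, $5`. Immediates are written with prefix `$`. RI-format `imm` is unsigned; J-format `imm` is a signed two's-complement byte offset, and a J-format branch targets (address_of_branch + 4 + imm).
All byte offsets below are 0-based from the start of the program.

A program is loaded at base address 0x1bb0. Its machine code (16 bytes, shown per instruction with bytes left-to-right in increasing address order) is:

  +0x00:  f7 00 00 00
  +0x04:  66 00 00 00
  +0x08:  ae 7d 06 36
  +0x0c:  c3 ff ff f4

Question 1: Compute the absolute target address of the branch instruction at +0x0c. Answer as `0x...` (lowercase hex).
0x1bb4

+0x0c: c3 ff ff f4 ⇒ word 0xc3fffff4 (big)
  top 8b → 0xc3 → bz [J]
  imm: (w>>0)&0xffffff=0xfffff4 (s24→-12) → $-12
  target = base 0x1bb0 + off 0x0c + 4 + imm -12 = 0x1bb4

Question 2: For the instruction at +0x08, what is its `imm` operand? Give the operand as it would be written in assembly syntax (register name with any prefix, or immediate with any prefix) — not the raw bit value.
$1902134

[08] ae 7d 06 36 → 0xae7d0636
  top 8b → 0xae → subi [RI]
  [23:21] rd=3 = %r3
  [20:0] imm=1902134 = $1902134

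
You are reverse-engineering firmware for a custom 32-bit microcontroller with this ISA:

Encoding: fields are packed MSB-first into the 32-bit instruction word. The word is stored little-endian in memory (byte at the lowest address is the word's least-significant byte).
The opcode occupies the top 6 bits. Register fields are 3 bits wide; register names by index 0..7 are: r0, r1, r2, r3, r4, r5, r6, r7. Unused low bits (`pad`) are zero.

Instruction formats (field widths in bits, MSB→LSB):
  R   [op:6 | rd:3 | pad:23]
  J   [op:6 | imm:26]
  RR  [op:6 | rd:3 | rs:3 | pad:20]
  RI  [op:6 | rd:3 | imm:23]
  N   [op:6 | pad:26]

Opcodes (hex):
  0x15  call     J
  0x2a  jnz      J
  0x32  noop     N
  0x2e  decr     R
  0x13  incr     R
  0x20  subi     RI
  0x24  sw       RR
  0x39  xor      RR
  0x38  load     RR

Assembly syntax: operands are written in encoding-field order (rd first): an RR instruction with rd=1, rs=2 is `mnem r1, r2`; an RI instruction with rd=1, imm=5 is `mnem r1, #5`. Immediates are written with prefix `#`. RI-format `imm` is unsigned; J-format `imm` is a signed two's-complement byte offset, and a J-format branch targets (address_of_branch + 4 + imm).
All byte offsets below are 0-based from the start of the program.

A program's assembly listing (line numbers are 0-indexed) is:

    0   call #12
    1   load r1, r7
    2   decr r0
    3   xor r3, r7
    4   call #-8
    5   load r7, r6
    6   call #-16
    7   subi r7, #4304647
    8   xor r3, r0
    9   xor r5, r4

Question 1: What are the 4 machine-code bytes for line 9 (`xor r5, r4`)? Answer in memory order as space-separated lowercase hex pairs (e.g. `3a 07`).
00 00 c0 e6

L9: xor op=0x39:6|rd=5:3|rs=4:3|pad=0:20 ⇒ 0xe6c00000 ⇒ little 00 00 c0 e6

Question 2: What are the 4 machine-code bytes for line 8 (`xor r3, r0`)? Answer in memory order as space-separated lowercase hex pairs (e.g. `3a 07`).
00 00 80 e5

8. xor fields op=0x39:6|rd=3:3|rs=0:3|pad=0:20 → word e5800000h → 00 00 80 e5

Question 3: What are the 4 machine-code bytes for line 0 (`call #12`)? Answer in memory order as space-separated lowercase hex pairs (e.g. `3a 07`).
L0: call op=0x15:6|imm=12:26 ⇒ 0x5400000c ⇒ little 0c 00 00 54

0c 00 00 54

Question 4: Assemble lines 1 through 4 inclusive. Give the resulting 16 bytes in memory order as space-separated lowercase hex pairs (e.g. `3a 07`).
L1: load op=0x38:6|rd=1:3|rs=7:3|pad=0:20 ⇒ 0xe0f00000 ⇒ little 00 00 f0 e0
L2: decr op=0x2e:6|rd=0:3|pad=0:23 ⇒ 0xb8000000 ⇒ little 00 00 00 b8
L3: xor op=0x39:6|rd=3:3|rs=7:3|pad=0:20 ⇒ 0xe5f00000 ⇒ little 00 00 f0 e5
L4: call op=0x15:6|imm=-8:26 ⇒ 0x57fffff8 ⇒ little f8 ff ff 57

00 00 f0 e0 00 00 00 b8 00 00 f0 e5 f8 ff ff 57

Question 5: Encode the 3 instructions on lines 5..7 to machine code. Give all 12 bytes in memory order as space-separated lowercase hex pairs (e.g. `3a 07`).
00 00 e0 e3 f0 ff ff 57 07 af c1 83

5. load fields op=0x38:6|rd=7:3|rs=6:3|pad=0:20 → word e3e00000h → 00 00 e0 e3
6. call fields op=0x15:6|imm=-16:26 → word 57fffff0h → f0 ff ff 57
7. subi fields op=0x20:6|rd=7:3|imm=4304647:23 → word 83c1af07h → 07 af c1 83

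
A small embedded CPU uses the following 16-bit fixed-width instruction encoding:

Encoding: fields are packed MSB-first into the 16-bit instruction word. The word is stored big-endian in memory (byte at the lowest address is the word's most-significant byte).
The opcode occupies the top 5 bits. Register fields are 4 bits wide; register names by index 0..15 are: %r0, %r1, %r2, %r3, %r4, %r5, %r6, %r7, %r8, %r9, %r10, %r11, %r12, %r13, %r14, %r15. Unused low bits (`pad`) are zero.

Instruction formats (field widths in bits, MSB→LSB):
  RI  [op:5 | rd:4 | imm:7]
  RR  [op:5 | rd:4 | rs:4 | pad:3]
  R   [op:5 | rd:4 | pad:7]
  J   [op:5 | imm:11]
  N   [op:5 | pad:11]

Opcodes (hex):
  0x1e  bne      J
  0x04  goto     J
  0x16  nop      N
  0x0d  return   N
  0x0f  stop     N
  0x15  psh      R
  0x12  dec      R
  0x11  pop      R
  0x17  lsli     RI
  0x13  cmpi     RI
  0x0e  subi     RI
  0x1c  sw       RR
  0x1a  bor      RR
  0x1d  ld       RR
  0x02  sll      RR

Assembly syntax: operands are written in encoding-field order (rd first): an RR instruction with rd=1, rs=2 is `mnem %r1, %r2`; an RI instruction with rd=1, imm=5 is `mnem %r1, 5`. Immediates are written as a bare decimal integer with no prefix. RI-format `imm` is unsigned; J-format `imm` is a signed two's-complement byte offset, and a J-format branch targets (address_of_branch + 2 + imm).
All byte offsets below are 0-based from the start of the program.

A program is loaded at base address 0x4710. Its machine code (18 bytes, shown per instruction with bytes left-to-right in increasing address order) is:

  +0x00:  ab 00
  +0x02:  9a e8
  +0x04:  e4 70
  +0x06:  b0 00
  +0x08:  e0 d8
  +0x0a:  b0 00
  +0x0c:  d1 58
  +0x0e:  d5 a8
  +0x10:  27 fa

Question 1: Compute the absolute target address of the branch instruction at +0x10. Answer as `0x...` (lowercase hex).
@+10  big-endian(27 fa) = 0x27fa
  opcode bits[15:11]=0x4: goto/J
  imm@[10:0]=0x7fa (s11→-6) ⇒ -6
  target = base 0x4710 + off 0x10 + 2 + imm -6 = 0x471c

0x471c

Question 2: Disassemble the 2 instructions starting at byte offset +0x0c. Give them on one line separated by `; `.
bor %r2, %r11; bor %r11, %r5

@+0c  big-endian(d1 58) = 0xd158
  opcode bits[15:11]=0x1a: bor/RR
  rd: (w>>7)&0xf=0x2 → %r2
  rs: (w>>3)&0xf=0xb → %r11
@+0e  big-endian(d5 a8) = 0xd5a8
  opcode bits[15:11]=0x1a: bor/RR
  rd: (w>>7)&0xf=0xb → %r11
  rs: (w>>3)&0xf=0x5 → %r5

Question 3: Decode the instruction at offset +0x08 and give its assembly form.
sw %r1, %r11

off 0x08: read e0 d8 as big → 0xe0d8
  op=0xe0d8>>11=0x1c ⇒ sw (RR)
  rd: (w>>7)&0xf=0x1 → %r1
  rs: (w>>3)&0xf=0xb → %r11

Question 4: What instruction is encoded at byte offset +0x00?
psh %r6

[00] ab 00 → 0xab00
  opcode bits[15:11]=0x15: psh/R
  rd: (w>>7)&0xf=0x6 → %r6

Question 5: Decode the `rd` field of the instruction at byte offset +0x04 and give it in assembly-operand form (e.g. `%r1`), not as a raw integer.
%r8

[04] e4 70 → 0xe470
  top 5b → 0x1c → sw [RR]
  [10:7] rd=8 = %r8
  [6:3] rs=14 = %r14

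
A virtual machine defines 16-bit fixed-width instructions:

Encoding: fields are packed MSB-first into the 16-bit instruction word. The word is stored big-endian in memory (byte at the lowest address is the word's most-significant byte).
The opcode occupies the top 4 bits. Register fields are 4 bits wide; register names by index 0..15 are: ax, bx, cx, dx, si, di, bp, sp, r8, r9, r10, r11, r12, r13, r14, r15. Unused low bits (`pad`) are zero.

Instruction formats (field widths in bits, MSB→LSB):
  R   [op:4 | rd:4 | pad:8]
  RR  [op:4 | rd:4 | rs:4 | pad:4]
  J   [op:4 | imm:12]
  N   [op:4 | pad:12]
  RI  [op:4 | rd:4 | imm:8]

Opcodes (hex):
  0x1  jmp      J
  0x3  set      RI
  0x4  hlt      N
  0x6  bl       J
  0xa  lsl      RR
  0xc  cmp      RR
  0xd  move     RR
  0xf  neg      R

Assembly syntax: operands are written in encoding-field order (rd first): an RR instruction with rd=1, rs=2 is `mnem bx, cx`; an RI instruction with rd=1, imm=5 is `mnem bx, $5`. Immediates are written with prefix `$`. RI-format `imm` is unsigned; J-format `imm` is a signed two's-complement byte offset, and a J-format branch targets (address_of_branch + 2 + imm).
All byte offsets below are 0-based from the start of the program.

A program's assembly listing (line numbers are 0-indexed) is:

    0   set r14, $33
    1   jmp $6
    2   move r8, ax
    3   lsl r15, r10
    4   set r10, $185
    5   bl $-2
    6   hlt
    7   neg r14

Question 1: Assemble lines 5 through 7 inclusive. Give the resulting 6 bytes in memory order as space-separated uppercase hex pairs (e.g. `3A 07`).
L5: bl op=0x6:4|imm=-2:12 ⇒ 0x6ffe ⇒ big 6f fe
L6: hlt op=0x4:4|pad=0:12 ⇒ 0x4000 ⇒ big 40 00
L7: neg op=0xf:4|rd=14:4|pad=0:8 ⇒ 0xfe00 ⇒ big fe 00

6F FE 40 00 FE 00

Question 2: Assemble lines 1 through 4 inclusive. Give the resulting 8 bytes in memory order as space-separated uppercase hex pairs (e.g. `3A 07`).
L1: jmp op=0x1:4|imm=6:12 ⇒ 0x1006 ⇒ big 10 06
L2: move op=0xd:4|rd=8:4|rs=0:4|pad=0:4 ⇒ 0xd800 ⇒ big d8 00
L3: lsl op=0xa:4|rd=15:4|rs=10:4|pad=0:4 ⇒ 0xafa0 ⇒ big af a0
L4: set op=0x3:4|rd=10:4|imm=185:8 ⇒ 0x3ab9 ⇒ big 3a b9

10 06 D8 00 AF A0 3A B9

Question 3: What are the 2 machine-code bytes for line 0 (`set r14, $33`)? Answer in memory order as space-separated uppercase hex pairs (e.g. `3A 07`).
L0: set op=0x3:4|rd=14:4|imm=33:8 ⇒ 0x3e21 ⇒ big 3e 21

3E 21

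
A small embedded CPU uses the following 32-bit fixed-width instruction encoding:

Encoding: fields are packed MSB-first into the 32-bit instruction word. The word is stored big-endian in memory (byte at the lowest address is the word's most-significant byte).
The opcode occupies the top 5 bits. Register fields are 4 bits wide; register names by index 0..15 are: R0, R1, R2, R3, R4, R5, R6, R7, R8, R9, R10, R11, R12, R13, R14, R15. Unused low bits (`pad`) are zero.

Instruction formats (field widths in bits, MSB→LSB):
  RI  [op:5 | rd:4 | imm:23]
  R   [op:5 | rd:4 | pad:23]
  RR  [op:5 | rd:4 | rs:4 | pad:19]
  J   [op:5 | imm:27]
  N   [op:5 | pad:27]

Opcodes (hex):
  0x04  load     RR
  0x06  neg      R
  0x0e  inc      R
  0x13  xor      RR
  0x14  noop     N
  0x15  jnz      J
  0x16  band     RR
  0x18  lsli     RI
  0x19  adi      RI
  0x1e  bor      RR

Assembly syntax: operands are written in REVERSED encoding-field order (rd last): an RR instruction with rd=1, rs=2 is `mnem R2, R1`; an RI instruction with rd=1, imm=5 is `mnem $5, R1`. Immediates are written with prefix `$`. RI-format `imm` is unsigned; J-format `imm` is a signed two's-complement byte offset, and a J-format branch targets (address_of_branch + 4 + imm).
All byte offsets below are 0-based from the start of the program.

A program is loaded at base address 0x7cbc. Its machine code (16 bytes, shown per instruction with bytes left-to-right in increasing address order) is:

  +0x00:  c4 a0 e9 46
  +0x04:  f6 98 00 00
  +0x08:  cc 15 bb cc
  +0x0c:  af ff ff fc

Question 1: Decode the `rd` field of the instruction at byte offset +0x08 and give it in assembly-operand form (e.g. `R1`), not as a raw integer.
R8

@+08  big-endian(cc 15 bb cc) = 0xcc15bbcc
  op=0xcc15bbcc>>27=0x19 ⇒ adi (RI)
  [26:23] rd=8 = R8
  [22:0] imm=1424332 = $1424332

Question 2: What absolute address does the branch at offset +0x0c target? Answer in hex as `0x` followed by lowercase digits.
off 0x0c: read af ff ff fc as big → 0xaffffffc
  opcode bits[31:27]=0x15: jnz/J
  [26:0] imm=134217724 (s27→-4) = $-4
  target = base 0x7cbc + off 0x0c + 4 + imm -4 = 0x7cc8

0x7cc8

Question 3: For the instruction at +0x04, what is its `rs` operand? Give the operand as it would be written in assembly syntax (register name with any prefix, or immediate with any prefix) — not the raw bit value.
+0x04: f6 98 00 00 ⇒ word 0xf6980000 (big)
  top 5b → 0x1e → bor [RR]
  rd@[26:23]=0xd ⇒ R13
  rs@[22:19]=0x3 ⇒ R3

R3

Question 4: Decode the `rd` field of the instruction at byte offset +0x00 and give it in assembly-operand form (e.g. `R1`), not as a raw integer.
R9

+0x00: c4 a0 e9 46 ⇒ word 0xc4a0e946 (big)
  top 5b → 0x18 → lsli [RI]
  rd: (w>>23)&0xf=0x9 → R9
  imm: (w>>0)&0x7fffff=0x20e946 → $2156870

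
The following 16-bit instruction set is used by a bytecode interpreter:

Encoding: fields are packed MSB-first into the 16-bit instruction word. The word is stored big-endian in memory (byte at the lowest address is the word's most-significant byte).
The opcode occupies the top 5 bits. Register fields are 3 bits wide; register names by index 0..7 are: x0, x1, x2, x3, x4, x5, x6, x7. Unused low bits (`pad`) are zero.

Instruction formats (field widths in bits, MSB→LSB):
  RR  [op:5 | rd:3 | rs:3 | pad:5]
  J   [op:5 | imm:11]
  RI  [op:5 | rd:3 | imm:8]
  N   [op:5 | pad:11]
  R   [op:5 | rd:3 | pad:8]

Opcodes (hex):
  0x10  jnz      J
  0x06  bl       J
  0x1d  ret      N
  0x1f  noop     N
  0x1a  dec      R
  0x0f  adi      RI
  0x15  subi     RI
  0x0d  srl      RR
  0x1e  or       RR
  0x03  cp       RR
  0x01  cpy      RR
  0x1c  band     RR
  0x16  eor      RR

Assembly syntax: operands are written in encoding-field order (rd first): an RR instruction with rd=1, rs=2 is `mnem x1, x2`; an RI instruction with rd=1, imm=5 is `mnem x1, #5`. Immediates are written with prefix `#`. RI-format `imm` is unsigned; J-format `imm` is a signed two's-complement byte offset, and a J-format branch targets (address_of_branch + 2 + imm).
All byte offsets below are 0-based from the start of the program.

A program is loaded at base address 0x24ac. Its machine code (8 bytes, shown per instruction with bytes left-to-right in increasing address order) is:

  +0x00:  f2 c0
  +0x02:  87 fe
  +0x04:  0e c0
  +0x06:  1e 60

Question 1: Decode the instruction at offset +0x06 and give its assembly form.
+0x06: 1e 60 ⇒ word 0x1e60 (big)
  op=0x1e60>>11=0x3 ⇒ cp (RR)
  rd: (w>>8)&0x7=0x6 → x6
  rs: (w>>5)&0x7=0x3 → x3

cp x6, x3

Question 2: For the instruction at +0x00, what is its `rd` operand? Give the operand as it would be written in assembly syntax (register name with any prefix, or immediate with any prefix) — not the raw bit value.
[00] f2 c0 → 0xf2c0
  opcode bits[15:11]=0x1e: or/RR
  rd@[10:8]=0x2 ⇒ x2
  rs@[7:5]=0x6 ⇒ x6

x2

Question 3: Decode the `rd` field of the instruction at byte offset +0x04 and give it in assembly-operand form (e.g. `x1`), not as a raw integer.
x6

+0x04: 0e c0 ⇒ word 0x0ec0 (big)
  opcode bits[15:11]=0x1: cpy/RR
  rd@[10:8]=0x6 ⇒ x6
  rs@[7:5]=0x6 ⇒ x6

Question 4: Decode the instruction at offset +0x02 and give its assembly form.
jnz #-2

off 0x02: read 87 fe as big → 0x87fe
  op=0x87fe>>11=0x10 ⇒ jnz (J)
  [10:0] imm=2046 (s11→-2) = #-2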